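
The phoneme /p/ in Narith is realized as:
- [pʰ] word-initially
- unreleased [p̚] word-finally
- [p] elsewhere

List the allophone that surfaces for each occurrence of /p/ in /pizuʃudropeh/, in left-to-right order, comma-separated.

Occurrence 1 (position 1): word-initially → [pʰ].
Occurrence 2 (position 10): no conditioning environment matches → elsewhere allophone [p].

[pʰ], [p]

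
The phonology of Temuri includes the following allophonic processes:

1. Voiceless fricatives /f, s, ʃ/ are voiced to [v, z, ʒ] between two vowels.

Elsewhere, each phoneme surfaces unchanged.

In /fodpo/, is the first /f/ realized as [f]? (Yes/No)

/f/ (word-initial) is in the target of rule 1 but the environment (between two vowels) is not met → [f].
The actual realization is [f], which matches [f].

Yes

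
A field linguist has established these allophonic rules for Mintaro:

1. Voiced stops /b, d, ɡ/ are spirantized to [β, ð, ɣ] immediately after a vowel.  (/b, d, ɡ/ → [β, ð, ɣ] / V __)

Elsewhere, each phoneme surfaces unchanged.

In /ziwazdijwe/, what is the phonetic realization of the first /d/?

[d]

/d/ — between /z/ and /i/; rule 1 does not apply here → [d].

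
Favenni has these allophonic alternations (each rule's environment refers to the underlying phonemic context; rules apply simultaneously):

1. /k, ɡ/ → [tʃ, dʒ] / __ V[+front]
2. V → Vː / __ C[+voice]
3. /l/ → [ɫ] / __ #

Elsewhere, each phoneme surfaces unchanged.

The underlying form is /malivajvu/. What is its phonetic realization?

/m/ (word-initial): no rule targets it → [m].
/a/ (between /m/ and /l/): before a voiced consonant, so rule 2 applies → [aː].
/l/ — between /a/ and /i/; rule 3 does not apply here → [l].
/i/ (between /l/ and /v/): before a voiced consonant, so rule 2 applies → [iː].
/v/ — not in any rule's target class → [v].
/a/ meets the environment for rule 2 (before a voiced consonant) → [aː].
/j/ (between /a/ and /v/): no rule targets it → [j].
/v/ (between /j/ and /u/) is unaffected → [v].
/u/ — word-final; rule 2 does not apply here → [u].

[maːliːvaːjvu]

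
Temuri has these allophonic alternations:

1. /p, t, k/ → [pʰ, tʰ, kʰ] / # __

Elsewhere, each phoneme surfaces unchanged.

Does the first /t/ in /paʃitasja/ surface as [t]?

Yes

/t/ (between /i/ and /a/) is in the target of rule 1 but the environment (word-initially) is not met → [t].
The actual realization is [t], which matches [t].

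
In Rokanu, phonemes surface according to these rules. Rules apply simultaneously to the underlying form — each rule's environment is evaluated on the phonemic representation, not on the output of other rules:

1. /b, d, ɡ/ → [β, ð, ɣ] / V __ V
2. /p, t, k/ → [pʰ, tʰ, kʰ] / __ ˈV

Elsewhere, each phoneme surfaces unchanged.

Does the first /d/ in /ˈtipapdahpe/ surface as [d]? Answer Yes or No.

/d/ (between /p/ and /a/) fails the environment for rule 1, so it stays [d].
The actual realization is [d], which matches [d].

Yes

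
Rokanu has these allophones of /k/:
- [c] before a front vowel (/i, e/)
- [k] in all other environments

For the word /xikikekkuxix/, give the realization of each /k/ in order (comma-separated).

Occurrence 1 (position 3): before a front vowel → [c].
Occurrence 2 (position 5): before a front vowel → [c].
Occurrence 3 (position 7): no conditioning environment matches → elsewhere allophone [k].
Occurrence 4 (position 8): no conditioning environment matches → elsewhere allophone [k].

[c], [c], [k], [k]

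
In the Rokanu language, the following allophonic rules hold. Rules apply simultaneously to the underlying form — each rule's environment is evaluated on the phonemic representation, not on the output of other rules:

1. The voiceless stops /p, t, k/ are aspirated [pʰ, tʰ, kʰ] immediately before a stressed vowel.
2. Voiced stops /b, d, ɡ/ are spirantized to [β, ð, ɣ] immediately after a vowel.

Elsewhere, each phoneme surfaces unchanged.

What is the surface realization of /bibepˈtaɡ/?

/b/ (word-initial) fails the environment for rule 2, so it stays [b].
/b/ (between /i/ and /e/): immediately after a vowel, so rule 2 applies → [β].
/p/ (between /e/ and /t/) fails the environment for rule 1, so it stays [p].
/t/ meets the environment for rule 1 (immediately before a stressed vowel) → [tʰ].
/ɡ/ (word-final): immediately after a vowel, so rule 2 applies → [ɣ].

[biβepˈtʰaɣ]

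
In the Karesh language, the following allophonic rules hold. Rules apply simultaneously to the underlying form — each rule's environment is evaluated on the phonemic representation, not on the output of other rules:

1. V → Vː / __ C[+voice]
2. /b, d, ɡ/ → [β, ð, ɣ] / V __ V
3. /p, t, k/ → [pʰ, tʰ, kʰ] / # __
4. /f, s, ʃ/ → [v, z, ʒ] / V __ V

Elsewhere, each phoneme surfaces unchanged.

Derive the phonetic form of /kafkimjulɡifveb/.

/k/ meets the environment for rule 3 (word-initially) → [kʰ].
/a/ — between /k/ and /f/; rule 1 does not apply here → [a].
/f/ (between /a/ and /k/) fails the environment for rule 4, so it stays [f].
/k/ (between /f/ and /i/) is in the target of rule 3 but the environment (word-initially) is not met → [k].
/i/ meets the environment for rule 1 (before a voiced consonant) → [iː].
/u/ (between /j/ and /l/) occurs before a voiced consonant → [uː] by rule 1.
/ɡ/ (between /l/ and /i/) fails the environment for rule 2, so it stays [ɡ].
/i/ — between /ɡ/ and /f/; rule 1 does not apply here → [i].
/f/ (between /i/ and /v/): rule 4 targets it, but not between two vowels → unchanged [f].
Rule 1 applies to /e/ (between /v/ and /b/: before a voiced consonant) → [eː].
/b/ (word-final) is in the target of rule 2 but the environment (between two vowels) is not met → [b].

[kʰafkiːmjuːlɡifveːb]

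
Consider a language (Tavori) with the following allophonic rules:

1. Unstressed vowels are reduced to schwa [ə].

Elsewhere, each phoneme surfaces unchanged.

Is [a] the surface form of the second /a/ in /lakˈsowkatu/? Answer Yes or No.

No

Rule 1 applies to /a/ (between /k/ and /t/: in an unstressed syllable) → [ə].
The actual realization is [ə], not [a].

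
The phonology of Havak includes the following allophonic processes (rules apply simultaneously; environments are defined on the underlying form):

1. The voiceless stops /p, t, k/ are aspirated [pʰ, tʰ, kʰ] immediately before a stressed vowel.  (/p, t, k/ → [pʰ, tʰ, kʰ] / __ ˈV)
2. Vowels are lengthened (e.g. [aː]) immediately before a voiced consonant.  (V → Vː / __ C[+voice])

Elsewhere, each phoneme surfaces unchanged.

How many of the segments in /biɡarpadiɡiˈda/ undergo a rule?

Segments that undergo a rule: /i/ → [iː] (rule 2); /a/ → [aː] (rule 2); /a/ → [aː] (rule 2); /i/ → [iː] (rule 2); /i/ → [iː] (rule 2).
All other segments surface unchanged.

5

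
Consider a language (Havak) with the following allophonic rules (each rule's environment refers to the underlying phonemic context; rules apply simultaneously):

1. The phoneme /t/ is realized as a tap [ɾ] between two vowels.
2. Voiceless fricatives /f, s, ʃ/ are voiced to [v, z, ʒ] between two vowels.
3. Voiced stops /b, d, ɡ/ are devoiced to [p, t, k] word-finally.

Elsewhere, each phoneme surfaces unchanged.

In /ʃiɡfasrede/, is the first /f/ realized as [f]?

Yes

/f/ (between /ɡ/ and /a/) fails the environment for rule 2, so it stays [f].
The actual realization is [f], which matches [f].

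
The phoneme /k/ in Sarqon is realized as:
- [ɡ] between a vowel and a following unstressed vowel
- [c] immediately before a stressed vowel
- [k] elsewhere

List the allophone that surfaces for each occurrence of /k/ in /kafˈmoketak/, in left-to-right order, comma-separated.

Occurrence 1 (position 1): no conditioning environment matches → elsewhere allophone [k].
Occurrence 2 (position 6): between a vowel and a following unstressed vowel → [ɡ].
Occurrence 3 (position 10): no conditioning environment matches → elsewhere allophone [k].

[k], [ɡ], [k]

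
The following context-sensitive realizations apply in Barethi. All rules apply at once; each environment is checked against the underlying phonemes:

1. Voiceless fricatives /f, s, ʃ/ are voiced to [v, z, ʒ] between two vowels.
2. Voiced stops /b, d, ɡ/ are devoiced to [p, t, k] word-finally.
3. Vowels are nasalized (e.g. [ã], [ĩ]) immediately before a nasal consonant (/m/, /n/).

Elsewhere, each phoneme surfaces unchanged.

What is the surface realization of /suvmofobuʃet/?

/s/ — word-initial; rule 1 does not apply here → [s].
/u/ (between /s/ and /v/): rule 3 targets it, but not before a nasal consonant → unchanged [u].
/o/ (between /m/ and /f/) is in the target of rule 3 but the environment (before a nasal consonant) is not met → [o].
/f/ meets the environment for rule 1 (between two vowels) → [v].
/o/ (between /f/ and /b/): rule 3 targets it, but not before a nasal consonant → unchanged [o].
/b/ — between /o/ and /u/; rule 2 does not apply here → [b].
/u/ (between /b/ and /ʃ/) fails the environment for rule 3, so it stays [u].
/ʃ/ (between /u/ and /e/): between two vowels, so rule 1 applies → [ʒ].
/e/ (between /ʃ/ and /t/): rule 3 targets it, but not before a nasal consonant → unchanged [e].

[suvmovobuʒet]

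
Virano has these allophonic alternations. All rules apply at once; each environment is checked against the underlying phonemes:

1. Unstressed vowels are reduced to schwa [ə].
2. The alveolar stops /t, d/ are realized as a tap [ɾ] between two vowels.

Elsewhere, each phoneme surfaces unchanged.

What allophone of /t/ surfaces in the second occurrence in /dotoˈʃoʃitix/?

/t/ — between /i/ and /i/, between two vowels — surfaces as [ɾ] (rule 2).

[ɾ]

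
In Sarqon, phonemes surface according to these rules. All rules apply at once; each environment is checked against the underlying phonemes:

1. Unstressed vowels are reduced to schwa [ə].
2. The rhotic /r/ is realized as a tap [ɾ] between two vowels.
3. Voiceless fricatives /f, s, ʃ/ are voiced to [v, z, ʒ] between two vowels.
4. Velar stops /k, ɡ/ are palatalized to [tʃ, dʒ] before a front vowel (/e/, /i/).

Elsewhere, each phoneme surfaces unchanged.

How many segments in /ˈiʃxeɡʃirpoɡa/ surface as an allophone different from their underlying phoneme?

Segments that undergo a rule: /e/ → [ə] (rule 1); /i/ → [ə] (rule 1); /o/ → [ə] (rule 1); /a/ → [ə] (rule 1).
All other segments surface unchanged.

4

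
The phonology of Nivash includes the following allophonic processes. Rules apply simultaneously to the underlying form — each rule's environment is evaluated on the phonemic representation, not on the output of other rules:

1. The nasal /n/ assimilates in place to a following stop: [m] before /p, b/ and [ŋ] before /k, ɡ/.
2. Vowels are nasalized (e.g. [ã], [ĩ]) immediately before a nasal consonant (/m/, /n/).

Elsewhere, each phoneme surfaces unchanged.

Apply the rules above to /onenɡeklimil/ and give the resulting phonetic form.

[õnẽŋɡeklĩmil]

/o/ (word-initial): before a nasal consonant, so rule 2 applies → [õ].
/n/ (between /o/ and /e/) is in the target of rule 1 but the environment (before a labial or velar stop) is not met → [n].
Rule 2 applies to /e/ (between /n/ and /n/: before a nasal consonant) → [ẽ].
/n/ (between /e/ and /ɡ/) occurs before a labial or velar stop → [ŋ] by rule 1.
/ɡ/ (between /n/ and /e/): no rule targets it → [ɡ].
/e/ — between /ɡ/ and /k/; rule 2 does not apply here → [e].
/k/ (between /e/ and /l/): no rule targets it → [k].
/l/ stays [l].
/i/ (between /l/ and /m/): before a nasal consonant, so rule 2 applies → [ĩ].
/m/ (between /i/ and /i/) is unaffected → [m].
/i/ (between /m/ and /l/) is in the target of rule 2 but the environment (before a nasal consonant) is not met → [i].
/l/ — not in any rule's target class → [l].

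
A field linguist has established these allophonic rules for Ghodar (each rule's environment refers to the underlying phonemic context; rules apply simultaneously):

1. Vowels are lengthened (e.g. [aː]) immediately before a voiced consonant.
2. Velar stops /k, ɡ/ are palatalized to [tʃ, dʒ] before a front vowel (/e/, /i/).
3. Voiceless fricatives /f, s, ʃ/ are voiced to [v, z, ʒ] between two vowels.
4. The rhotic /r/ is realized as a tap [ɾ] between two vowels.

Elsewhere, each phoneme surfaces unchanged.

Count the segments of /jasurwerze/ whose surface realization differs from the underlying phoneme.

Segments that undergo a rule: /s/ → [z] (rule 3); /u/ → [uː] (rule 1); /e/ → [eː] (rule 1).
All other segments surface unchanged.

3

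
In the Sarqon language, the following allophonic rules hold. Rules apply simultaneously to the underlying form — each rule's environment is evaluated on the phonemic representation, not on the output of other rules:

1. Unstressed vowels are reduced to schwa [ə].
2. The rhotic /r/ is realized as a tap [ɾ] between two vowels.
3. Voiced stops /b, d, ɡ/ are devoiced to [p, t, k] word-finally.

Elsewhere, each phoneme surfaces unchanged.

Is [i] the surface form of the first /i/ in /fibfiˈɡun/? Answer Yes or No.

No

/i/ — between /f/ and /b/, in an unstressed syllable — surfaces as [ə] (rule 1).
The actual realization is [ə], not [i].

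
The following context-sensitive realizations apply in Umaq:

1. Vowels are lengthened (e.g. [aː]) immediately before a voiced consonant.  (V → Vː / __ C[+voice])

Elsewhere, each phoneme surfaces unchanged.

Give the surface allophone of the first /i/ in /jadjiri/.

/i/ (between /j/ and /r/) occurs before a voiced consonant → [iː] by rule 1.

[iː]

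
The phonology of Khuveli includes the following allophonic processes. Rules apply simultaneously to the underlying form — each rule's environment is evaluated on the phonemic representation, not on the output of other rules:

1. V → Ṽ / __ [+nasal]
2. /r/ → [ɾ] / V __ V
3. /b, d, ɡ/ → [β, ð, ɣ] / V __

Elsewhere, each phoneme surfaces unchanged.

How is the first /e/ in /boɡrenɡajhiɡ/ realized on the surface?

/e/ (between /r/ and /n/) occurs before a nasal consonant → [ẽ] by rule 1.

[ẽ]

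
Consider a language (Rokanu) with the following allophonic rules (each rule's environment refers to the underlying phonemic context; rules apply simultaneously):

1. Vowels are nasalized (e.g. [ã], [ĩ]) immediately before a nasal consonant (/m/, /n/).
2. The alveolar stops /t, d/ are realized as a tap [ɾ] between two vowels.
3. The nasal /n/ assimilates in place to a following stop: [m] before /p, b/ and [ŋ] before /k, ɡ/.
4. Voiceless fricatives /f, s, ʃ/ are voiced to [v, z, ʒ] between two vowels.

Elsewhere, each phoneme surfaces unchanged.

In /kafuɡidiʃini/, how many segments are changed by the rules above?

Segments that undergo a rule: /f/ → [v] (rule 4); /d/ → [ɾ] (rule 2); /ʃ/ → [ʒ] (rule 4); /i/ → [ĩ] (rule 1).
All other segments surface unchanged.

4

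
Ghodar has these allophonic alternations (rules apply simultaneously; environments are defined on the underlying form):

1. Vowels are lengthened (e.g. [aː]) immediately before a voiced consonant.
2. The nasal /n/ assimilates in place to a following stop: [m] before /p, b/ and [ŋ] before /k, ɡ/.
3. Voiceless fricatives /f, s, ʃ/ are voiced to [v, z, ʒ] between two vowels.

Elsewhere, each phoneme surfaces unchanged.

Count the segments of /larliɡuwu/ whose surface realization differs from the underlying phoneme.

Segments that undergo a rule: /a/ → [aː] (rule 1); /i/ → [iː] (rule 1); /u/ → [uː] (rule 1).
All other segments surface unchanged.

3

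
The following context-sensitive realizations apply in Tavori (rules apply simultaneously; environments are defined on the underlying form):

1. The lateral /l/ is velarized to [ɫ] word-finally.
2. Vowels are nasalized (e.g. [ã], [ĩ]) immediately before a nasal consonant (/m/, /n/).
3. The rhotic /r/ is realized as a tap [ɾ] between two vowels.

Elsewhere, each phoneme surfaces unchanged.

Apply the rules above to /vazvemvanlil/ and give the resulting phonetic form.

[vazvẽmvãnliɫ]

/v/ (word-initial): no rule targets it → [v].
/a/ (between /v/ and /z/) is in the target of rule 2 but the environment (before a nasal consonant) is not met → [a].
/z/ stays [z].
/v/ stays [v].
/e/ meets the environment for rule 2 (before a nasal consonant) → [ẽ].
/m/ (between /e/ and /v/) is unaffected → [m].
/v/ stays [v].
/a/ meets the environment for rule 2 (before a nasal consonant) → [ã].
/n/ stays [n].
/l/ (between /n/ and /i/): rule 1 targets it, but not word-finally → unchanged [l].
/i/ (between /l/ and /l/) fails the environment for rule 2, so it stays [i].
Rule 1 applies to /l/ (word-final: word-finally) → [ɫ].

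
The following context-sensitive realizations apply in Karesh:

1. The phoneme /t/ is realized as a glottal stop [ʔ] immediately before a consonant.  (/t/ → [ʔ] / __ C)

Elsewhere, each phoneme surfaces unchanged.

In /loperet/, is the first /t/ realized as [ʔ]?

/t/ (word-final) is in the target of rule 1 but the environment (immediately before a consonant) is not met → [t].
The actual realization is [t], not [ʔ].

No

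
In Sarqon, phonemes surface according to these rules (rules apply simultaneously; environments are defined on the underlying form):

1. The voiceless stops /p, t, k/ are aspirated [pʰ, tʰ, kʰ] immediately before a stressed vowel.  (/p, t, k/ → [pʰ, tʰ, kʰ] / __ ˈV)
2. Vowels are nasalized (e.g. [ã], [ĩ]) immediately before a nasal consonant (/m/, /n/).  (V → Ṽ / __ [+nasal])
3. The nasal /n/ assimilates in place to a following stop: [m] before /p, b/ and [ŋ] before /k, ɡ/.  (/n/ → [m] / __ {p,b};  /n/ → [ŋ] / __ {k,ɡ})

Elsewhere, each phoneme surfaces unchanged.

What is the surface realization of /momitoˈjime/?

/o/ (between /m/ and /m/) occurs before a nasal consonant → [õ] by rule 2.
/i/ — between /m/ and /t/; rule 2 does not apply here → [i].
/t/ (between /i/ and /o/): rule 1 targets it, but not immediately before a stressed vowel → unchanged [t].
/o/ — between /t/ and /j/; rule 2 does not apply here → [o].
/i/ — between /j/ and /m/, before a nasal consonant — surfaces as [ĩ] (rule 2).
/e/ (word-final) is in the target of rule 2 but the environment (before a nasal consonant) is not met → [e].

[mõmitoˈjĩme]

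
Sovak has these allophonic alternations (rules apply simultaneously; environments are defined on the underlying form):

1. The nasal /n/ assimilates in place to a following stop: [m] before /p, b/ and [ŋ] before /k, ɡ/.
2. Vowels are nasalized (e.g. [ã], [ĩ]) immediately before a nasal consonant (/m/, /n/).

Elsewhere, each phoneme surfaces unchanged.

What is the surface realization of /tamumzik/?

[tãmũmzik]

/t/ (word-initial) is unaffected → [t].
Rule 2 applies to /a/ (between /t/ and /m/: before a nasal consonant) → [ã].
/m/ (between /a/ and /u/): no rule targets it → [m].
/u/ meets the environment for rule 2 (before a nasal consonant) → [ũ].
/m/ (between /u/ and /z/) is unaffected → [m].
/z/ (between /m/ and /i/) is unaffected → [z].
/i/ (between /z/ and /k/): rule 2 targets it, but not before a nasal consonant → unchanged [i].
/k/ stays [k].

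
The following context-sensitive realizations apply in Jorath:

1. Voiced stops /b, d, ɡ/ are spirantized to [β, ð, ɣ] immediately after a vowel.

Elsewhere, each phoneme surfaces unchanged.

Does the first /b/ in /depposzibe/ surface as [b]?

No

/b/ (between /i/ and /e/): immediately after a vowel, so rule 1 applies → [β].
The actual realization is [β], not [b].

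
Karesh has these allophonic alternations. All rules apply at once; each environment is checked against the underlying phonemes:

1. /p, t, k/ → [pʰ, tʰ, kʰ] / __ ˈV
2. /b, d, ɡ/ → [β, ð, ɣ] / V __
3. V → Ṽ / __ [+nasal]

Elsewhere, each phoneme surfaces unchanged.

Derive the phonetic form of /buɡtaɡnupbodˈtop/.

/b/ (word-initial) is in the target of rule 2 but the environment (immediately after a vowel) is not met → [b].
/u/ — between /b/ and /ɡ/; rule 3 does not apply here → [u].
/ɡ/ meets the environment for rule 2 (immediately after a vowel) → [ɣ].
/t/ — between /ɡ/ and /a/; rule 1 does not apply here → [t].
/a/ (between /t/ and /ɡ/) fails the environment for rule 3, so it stays [a].
/ɡ/ (between /a/ and /n/): immediately after a vowel, so rule 2 applies → [ɣ].
/n/ (between /ɡ/ and /u/) is unaffected → [n].
/u/ (between /n/ and /p/) is in the target of rule 3 but the environment (before a nasal consonant) is not met → [u].
/p/ (between /u/ and /b/) is in the target of rule 1 but the environment (immediately before a stressed vowel) is not met → [p].
/b/ (between /p/ and /o/) is in the target of rule 2 but the environment (immediately after a vowel) is not met → [b].
/o/ — between /b/ and /d/; rule 3 does not apply here → [o].
/d/ (between /o/ and /t/): immediately after a vowel, so rule 2 applies → [ð].
/t/ (between /d/ and /o/) occurs immediately before a stressed vowel → [tʰ] by rule 1.
/o/ (between /t/ and /p/): rule 3 targets it, but not before a nasal consonant → unchanged [o].
/p/ (word-final) fails the environment for rule 1, so it stays [p].

[buɣtaɣnupboðˈtʰop]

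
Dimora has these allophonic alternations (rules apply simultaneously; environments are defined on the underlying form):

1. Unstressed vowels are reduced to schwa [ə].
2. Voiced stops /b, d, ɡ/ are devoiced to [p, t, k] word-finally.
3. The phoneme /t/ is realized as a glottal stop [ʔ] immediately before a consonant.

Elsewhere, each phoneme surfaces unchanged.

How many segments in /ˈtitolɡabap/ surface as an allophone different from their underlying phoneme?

Segments that undergo a rule: /o/ → [ə] (rule 1); /a/ → [ə] (rule 1); /a/ → [ə] (rule 1).
All other segments surface unchanged.

3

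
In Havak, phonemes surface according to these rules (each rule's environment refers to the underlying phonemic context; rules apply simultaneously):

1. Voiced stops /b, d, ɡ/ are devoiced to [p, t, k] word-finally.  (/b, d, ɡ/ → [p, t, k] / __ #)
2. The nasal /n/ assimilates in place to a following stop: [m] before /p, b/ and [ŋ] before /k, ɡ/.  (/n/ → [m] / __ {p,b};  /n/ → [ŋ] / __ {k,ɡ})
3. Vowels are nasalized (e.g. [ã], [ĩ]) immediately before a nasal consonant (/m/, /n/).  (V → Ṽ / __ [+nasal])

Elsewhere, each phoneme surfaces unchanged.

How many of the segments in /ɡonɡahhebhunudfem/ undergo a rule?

4

Segments that undergo a rule: /o/ → [õ] (rule 3); /n/ → [ŋ] (rule 2); /u/ → [ũ] (rule 3); /e/ → [ẽ] (rule 3).
All other segments surface unchanged.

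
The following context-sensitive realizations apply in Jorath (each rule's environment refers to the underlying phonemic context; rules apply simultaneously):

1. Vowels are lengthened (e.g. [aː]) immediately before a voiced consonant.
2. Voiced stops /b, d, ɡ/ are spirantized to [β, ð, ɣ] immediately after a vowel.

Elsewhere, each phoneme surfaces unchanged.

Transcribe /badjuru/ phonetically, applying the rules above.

/b/ — word-initial; rule 2 does not apply here → [b].
/a/ (between /b/ and /d/) occurs before a voiced consonant → [aː] by rule 1.
/d/ — between /a/ and /j/, immediately after a vowel — surfaces as [ð] (rule 2).
/j/ — not in any rule's target class → [j].
/u/ (between /j/ and /r/) occurs before a voiced consonant → [uː] by rule 1.
/r/ (between /u/ and /u/): no rule targets it → [r].
/u/ (word-final) is in the target of rule 1 but the environment (before a voiced consonant) is not met → [u].

[baːðjuːru]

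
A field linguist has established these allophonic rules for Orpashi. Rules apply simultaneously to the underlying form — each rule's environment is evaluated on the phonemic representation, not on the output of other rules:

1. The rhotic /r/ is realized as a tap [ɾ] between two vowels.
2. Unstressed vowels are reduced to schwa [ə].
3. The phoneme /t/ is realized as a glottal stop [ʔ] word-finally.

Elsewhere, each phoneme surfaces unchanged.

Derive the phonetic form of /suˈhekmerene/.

[səˈhekməɾənə]

/s/ (word-initial): no rule targets it → [s].
/u/ (between /s/ and /h/): in an unstressed syllable, so rule 2 applies → [ə].
/h/ (between /u/ and /e/) is unaffected → [h].
/e/ (between /h/ and /k/) is in the target of rule 2 but the environment (in an unstressed syllable) is not met → [e].
/k/ — not in any rule's target class → [k].
/m/ (between /k/ and /e/) is unaffected → [m].
/e/ meets the environment for rule 2 (in an unstressed syllable) → [ə].
/r/ (between /e/ and /e/) occurs between two vowels → [ɾ] by rule 1.
Rule 2 applies to /e/ (between /r/ and /n/: in an unstressed syllable) → [ə].
/n/ (between /e/ and /e/): no rule targets it → [n].
/e/ — word-final, in an unstressed syllable — surfaces as [ə] (rule 2).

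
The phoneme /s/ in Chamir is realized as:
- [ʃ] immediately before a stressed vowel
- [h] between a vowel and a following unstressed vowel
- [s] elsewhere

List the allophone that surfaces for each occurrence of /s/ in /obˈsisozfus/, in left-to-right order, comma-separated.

Occurrence 1 (position 3): immediately before a stressed vowel → [ʃ].
Occurrence 2 (position 5): between a vowel and a following unstressed vowel → [h].
Occurrence 3 (position 10): no conditioning environment matches → elsewhere allophone [s].

[ʃ], [h], [s]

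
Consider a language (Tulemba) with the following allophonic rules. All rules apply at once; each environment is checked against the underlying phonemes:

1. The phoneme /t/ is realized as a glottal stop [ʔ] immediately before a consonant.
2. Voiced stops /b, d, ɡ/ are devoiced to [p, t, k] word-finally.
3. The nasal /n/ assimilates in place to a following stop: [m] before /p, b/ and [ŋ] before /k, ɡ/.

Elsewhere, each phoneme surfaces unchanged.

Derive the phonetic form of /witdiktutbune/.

/w/ — not in any rule's target class → [w].
/i/ (between /w/ and /t/): no rule targets it → [i].
/t/ — between /i/ and /d/, immediately before a consonant — surfaces as [ʔ] (rule 1).
/d/ (between /t/ and /i/) is in the target of rule 2 but the environment (word-finally) is not met → [d].
/i/ (between /d/ and /k/): no rule targets it → [i].
/k/ stays [k].
/t/ (between /k/ and /u/) is in the target of rule 1 but the environment (immediately before a consonant) is not met → [t].
/u/ (between /t/ and /t/) is unaffected → [u].
/t/ meets the environment for rule 1 (immediately before a consonant) → [ʔ].
/b/ (between /t/ and /u/) is in the target of rule 2 but the environment (word-finally) is not met → [b].
/u/ — not in any rule's target class → [u].
/n/ — between /u/ and /e/; rule 3 does not apply here → [n].
/e/ — not in any rule's target class → [e].

[wiʔdiktuʔbune]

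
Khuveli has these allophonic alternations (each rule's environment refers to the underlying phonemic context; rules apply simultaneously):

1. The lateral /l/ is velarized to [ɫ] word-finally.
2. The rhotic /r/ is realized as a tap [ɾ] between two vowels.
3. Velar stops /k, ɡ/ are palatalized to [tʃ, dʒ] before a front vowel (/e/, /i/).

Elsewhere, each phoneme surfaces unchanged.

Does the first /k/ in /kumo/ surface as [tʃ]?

/k/ (word-initial) fails the environment for rule 3, so it stays [k].
The actual realization is [k], not [tʃ].

No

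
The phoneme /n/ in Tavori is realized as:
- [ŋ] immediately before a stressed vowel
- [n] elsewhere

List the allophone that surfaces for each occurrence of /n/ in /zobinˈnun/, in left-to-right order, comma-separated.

[n], [ŋ], [n]

Occurrence 1 (position 5): no conditioning environment matches → elsewhere allophone [n].
Occurrence 2 (position 6): immediately before a stressed vowel → [ŋ].
Occurrence 3 (position 8): no conditioning environment matches → elsewhere allophone [n].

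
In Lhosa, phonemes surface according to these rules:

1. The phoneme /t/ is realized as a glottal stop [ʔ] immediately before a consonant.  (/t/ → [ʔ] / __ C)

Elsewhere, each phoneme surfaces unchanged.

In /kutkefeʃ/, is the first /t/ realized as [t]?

/t/ — between /u/ and /k/, immediately before a consonant — surfaces as [ʔ] (rule 1).
The actual realization is [ʔ], not [t].

No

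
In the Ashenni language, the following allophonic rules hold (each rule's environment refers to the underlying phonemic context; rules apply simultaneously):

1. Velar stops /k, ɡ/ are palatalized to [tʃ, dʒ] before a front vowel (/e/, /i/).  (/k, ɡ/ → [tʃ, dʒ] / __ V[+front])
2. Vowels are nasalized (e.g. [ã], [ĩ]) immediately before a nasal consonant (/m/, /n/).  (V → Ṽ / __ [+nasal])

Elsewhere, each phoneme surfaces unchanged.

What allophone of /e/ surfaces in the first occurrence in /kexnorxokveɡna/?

[e]

/e/ (between /k/ and /x/) is in the target of rule 2 but the environment (before a nasal consonant) is not met → [e].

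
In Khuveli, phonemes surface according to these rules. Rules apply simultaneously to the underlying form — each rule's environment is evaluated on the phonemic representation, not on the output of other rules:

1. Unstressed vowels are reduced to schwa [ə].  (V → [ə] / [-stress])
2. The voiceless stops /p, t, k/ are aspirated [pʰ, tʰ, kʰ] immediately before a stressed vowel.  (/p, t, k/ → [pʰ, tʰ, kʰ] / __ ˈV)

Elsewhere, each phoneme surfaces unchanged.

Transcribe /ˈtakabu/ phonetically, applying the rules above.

/t/ — word-initial, immediately before a stressed vowel — surfaces as [tʰ] (rule 2).
/a/ — between /t/ and /k/; rule 1 does not apply here → [a].
/k/ (between /a/ and /a/) is in the target of rule 2 but the environment (immediately before a stressed vowel) is not met → [k].
/a/ meets the environment for rule 1 (in an unstressed syllable) → [ə].
Rule 1 applies to /u/ (word-final: in an unstressed syllable) → [ə].

[ˈtʰakəbə]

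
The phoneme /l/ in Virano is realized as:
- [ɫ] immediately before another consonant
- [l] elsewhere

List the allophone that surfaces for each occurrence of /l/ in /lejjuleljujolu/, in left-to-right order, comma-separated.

Occurrence 1 (position 1): no conditioning environment matches → elsewhere allophone [l].
Occurrence 2 (position 6): no conditioning environment matches → elsewhere allophone [l].
Occurrence 3 (position 8): immediately before another consonant → [ɫ].
Occurrence 4 (position 13): no conditioning environment matches → elsewhere allophone [l].

[l], [l], [ɫ], [l]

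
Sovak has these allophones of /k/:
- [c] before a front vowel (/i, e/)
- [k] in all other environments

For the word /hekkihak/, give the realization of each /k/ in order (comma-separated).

[k], [c], [k]

Occurrence 1 (position 3): no conditioning environment matches → elsewhere allophone [k].
Occurrence 2 (position 4): before a front vowel → [c].
Occurrence 3 (position 8): no conditioning environment matches → elsewhere allophone [k].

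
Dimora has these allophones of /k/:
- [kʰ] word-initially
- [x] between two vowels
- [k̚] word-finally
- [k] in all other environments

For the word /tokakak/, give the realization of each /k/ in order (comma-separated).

Occurrence 1 (position 3): between two vowels → [x].
Occurrence 2 (position 5): between two vowels → [x].
Occurrence 3 (position 7): word-finally → [k̚].

[x], [x], [k̚]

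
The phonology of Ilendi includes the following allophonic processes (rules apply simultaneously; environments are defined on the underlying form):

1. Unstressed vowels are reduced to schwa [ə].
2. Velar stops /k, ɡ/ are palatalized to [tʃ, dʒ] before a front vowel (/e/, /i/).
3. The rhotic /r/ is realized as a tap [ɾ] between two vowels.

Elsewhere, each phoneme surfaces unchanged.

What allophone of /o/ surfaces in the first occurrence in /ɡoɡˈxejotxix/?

/o/ — between /ɡ/ and /ɡ/, in an unstressed syllable — surfaces as [ə] (rule 1).

[ə]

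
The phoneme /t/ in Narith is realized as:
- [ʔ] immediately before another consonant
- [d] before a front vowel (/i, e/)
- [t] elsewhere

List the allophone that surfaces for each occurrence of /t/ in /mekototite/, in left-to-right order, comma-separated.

Occurrence 1 (position 5): no conditioning environment matches → elsewhere allophone [t].
Occurrence 2 (position 7): before a front vowel (/i, e/) → [d].
Occurrence 3 (position 9): before a front vowel (/i, e/) → [d].

[t], [d], [d]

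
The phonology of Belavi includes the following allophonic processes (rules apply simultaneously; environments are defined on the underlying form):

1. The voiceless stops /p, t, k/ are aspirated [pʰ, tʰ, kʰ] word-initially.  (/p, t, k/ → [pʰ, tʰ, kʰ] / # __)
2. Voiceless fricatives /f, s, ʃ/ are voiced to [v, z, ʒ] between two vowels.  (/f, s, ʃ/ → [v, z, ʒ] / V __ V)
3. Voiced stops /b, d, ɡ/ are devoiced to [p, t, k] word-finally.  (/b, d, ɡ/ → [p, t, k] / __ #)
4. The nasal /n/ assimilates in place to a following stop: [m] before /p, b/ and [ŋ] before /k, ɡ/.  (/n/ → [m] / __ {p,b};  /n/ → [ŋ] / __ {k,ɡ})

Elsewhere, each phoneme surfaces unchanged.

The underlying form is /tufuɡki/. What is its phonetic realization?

[tʰuvuɡki]

Rule 1 applies to /t/ (word-initial: word-initially) → [tʰ].
/u/ (between /t/ and /f/) is unaffected → [u].
/f/ (between /u/ and /u/): between two vowels, so rule 2 applies → [v].
/u/ (between /f/ and /ɡ/): no rule targets it → [u].
/ɡ/ (between /u/ and /k/) fails the environment for rule 3, so it stays [ɡ].
/k/ (between /ɡ/ and /i/) is in the target of rule 1 but the environment (word-initially) is not met → [k].
/i/ (word-final) is unaffected → [i].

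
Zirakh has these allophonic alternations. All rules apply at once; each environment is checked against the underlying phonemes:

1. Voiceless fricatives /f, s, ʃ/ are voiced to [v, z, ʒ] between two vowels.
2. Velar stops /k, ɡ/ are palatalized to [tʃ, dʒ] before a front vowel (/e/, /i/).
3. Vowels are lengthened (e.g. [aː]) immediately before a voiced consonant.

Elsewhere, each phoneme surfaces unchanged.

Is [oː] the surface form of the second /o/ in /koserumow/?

Yes

/o/ (between /m/ and /w/): before a voiced consonant, so rule 3 applies → [oː].
The actual realization is [oː], which matches [oː].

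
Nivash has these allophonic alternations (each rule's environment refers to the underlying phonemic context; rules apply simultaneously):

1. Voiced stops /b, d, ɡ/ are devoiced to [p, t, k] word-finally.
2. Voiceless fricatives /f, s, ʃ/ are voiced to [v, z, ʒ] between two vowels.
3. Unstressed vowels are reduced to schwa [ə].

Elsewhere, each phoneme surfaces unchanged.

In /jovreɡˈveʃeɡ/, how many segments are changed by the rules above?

Segments that undergo a rule: /o/ → [ə] (rule 3); /e/ → [ə] (rule 3); /ʃ/ → [ʒ] (rule 2); /e/ → [ə] (rule 3); /ɡ/ → [k] (rule 1).
All other segments surface unchanged.

5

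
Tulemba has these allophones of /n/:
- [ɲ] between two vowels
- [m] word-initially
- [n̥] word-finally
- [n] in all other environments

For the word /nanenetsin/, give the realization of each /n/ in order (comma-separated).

Occurrence 1 (position 1): word-initially → [m].
Occurrence 2 (position 3): between two vowels → [ɲ].
Occurrence 3 (position 5): between two vowels → [ɲ].
Occurrence 4 (position 10): word-finally → [n̥].

[m], [ɲ], [ɲ], [n̥]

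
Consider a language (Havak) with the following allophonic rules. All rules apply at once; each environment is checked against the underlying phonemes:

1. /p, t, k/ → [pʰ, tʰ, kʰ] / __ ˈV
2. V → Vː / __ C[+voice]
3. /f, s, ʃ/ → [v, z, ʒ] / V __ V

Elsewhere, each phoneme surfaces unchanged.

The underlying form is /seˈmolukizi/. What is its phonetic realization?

/s/ (word-initial) fails the environment for rule 3, so it stays [s].
/e/ — between /s/ and /m/, before a voiced consonant — surfaces as [eː] (rule 2).
/m/ — not in any rule's target class → [m].
/o/ (between /m/ and /l/) occurs before a voiced consonant → [oː] by rule 2.
/l/ — not in any rule's target class → [l].
/u/ — between /l/ and /k/; rule 2 does not apply here → [u].
/k/ (between /u/ and /i/) fails the environment for rule 1, so it stays [k].
/i/ (between /k/ and /z/) occurs before a voiced consonant → [iː] by rule 2.
/z/ stays [z].
/i/ (word-final) is in the target of rule 2 but the environment (before a voiced consonant) is not met → [i].

[seːˈmoːlukiːzi]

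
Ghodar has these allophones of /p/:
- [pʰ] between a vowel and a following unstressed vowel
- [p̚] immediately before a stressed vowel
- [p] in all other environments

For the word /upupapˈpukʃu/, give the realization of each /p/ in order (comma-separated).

Occurrence 1 (position 2): between a vowel and a following unstressed vowel → [pʰ].
Occurrence 2 (position 4): between a vowel and a following unstressed vowel → [pʰ].
Occurrence 3 (position 6): no conditioning environment matches → elsewhere allophone [p].
Occurrence 4 (position 7): immediately before a stressed vowel → [p̚].

[pʰ], [pʰ], [p], [p̚]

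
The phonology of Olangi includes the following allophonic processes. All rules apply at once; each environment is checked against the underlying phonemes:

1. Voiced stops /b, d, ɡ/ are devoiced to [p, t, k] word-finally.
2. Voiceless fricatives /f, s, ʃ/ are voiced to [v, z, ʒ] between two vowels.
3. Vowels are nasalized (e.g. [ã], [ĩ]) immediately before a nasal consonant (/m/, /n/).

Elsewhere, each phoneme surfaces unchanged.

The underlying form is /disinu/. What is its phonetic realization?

[dizĩnu]

/d/ (word-initial) is in the target of rule 1 but the environment (word-finally) is not met → [d].
/i/ (between /d/ and /s/) is in the target of rule 3 but the environment (before a nasal consonant) is not met → [i].
/s/ (between /i/ and /i/) occurs between two vowels → [z] by rule 2.
/i/ (between /s/ and /n/) occurs before a nasal consonant → [ĩ] by rule 3.
/n/ (between /i/ and /u/): no rule targets it → [n].
/u/ (word-final): rule 3 targets it, but not before a nasal consonant → unchanged [u].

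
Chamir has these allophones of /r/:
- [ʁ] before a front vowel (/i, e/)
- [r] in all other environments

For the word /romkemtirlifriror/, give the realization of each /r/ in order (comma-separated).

Occurrence 1 (position 1): no conditioning environment matches → elsewhere allophone [r].
Occurrence 2 (position 9): no conditioning environment matches → elsewhere allophone [r].
Occurrence 3 (position 13): before a front vowel (/i, e/) → [ʁ].
Occurrence 4 (position 15): no conditioning environment matches → elsewhere allophone [r].
Occurrence 5 (position 17): no conditioning environment matches → elsewhere allophone [r].

[r], [r], [ʁ], [r], [r]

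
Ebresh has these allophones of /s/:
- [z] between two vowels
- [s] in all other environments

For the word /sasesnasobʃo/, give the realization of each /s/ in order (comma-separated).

[s], [z], [s], [z]

Occurrence 1 (position 1): no conditioning environment matches → elsewhere allophone [s].
Occurrence 2 (position 3): between two vowels → [z].
Occurrence 3 (position 5): no conditioning environment matches → elsewhere allophone [s].
Occurrence 4 (position 8): between two vowels → [z].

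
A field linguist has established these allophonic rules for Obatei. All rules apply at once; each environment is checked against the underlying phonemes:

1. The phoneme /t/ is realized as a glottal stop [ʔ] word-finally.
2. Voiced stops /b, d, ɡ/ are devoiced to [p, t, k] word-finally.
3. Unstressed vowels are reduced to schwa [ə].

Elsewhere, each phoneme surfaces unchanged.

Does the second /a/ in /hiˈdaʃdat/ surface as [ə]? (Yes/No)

/a/ (between /d/ and /t/): in an unstressed syllable, so rule 3 applies → [ə].
The actual realization is [ə], which matches [ə].

Yes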